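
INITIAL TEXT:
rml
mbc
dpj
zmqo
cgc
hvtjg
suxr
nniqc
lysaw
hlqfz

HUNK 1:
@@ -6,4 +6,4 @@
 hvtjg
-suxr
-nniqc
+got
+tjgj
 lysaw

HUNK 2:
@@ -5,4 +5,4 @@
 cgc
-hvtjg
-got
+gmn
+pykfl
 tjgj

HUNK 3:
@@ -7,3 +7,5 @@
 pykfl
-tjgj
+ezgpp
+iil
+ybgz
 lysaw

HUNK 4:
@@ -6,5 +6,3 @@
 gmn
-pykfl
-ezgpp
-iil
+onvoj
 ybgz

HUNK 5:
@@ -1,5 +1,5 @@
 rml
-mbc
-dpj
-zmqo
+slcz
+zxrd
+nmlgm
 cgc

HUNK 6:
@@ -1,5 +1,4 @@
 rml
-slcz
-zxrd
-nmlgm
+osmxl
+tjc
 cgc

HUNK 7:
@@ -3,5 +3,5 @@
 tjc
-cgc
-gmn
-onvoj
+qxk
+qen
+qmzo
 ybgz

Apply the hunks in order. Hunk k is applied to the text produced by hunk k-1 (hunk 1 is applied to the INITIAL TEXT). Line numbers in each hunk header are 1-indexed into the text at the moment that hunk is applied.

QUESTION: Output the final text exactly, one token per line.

Answer: rml
osmxl
tjc
qxk
qen
qmzo
ybgz
lysaw
hlqfz

Derivation:
Hunk 1: at line 6 remove [suxr,nniqc] add [got,tjgj] -> 10 lines: rml mbc dpj zmqo cgc hvtjg got tjgj lysaw hlqfz
Hunk 2: at line 5 remove [hvtjg,got] add [gmn,pykfl] -> 10 lines: rml mbc dpj zmqo cgc gmn pykfl tjgj lysaw hlqfz
Hunk 3: at line 7 remove [tjgj] add [ezgpp,iil,ybgz] -> 12 lines: rml mbc dpj zmqo cgc gmn pykfl ezgpp iil ybgz lysaw hlqfz
Hunk 4: at line 6 remove [pykfl,ezgpp,iil] add [onvoj] -> 10 lines: rml mbc dpj zmqo cgc gmn onvoj ybgz lysaw hlqfz
Hunk 5: at line 1 remove [mbc,dpj,zmqo] add [slcz,zxrd,nmlgm] -> 10 lines: rml slcz zxrd nmlgm cgc gmn onvoj ybgz lysaw hlqfz
Hunk 6: at line 1 remove [slcz,zxrd,nmlgm] add [osmxl,tjc] -> 9 lines: rml osmxl tjc cgc gmn onvoj ybgz lysaw hlqfz
Hunk 7: at line 3 remove [cgc,gmn,onvoj] add [qxk,qen,qmzo] -> 9 lines: rml osmxl tjc qxk qen qmzo ybgz lysaw hlqfz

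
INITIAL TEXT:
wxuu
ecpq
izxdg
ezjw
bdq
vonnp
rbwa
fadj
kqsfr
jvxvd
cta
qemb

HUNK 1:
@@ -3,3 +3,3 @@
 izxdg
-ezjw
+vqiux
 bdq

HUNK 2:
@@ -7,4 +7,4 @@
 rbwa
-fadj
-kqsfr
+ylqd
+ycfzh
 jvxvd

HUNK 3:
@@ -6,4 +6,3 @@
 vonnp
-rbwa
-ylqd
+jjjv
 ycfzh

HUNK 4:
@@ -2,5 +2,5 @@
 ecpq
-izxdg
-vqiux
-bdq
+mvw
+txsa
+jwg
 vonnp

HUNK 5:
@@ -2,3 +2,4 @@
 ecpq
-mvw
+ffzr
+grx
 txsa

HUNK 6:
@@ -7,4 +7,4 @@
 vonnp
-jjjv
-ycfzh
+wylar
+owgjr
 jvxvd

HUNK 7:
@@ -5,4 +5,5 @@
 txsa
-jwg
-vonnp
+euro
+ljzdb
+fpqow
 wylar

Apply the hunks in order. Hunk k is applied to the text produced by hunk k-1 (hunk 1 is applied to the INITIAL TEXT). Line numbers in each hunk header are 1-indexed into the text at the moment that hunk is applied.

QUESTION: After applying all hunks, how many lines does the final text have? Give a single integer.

Hunk 1: at line 3 remove [ezjw] add [vqiux] -> 12 lines: wxuu ecpq izxdg vqiux bdq vonnp rbwa fadj kqsfr jvxvd cta qemb
Hunk 2: at line 7 remove [fadj,kqsfr] add [ylqd,ycfzh] -> 12 lines: wxuu ecpq izxdg vqiux bdq vonnp rbwa ylqd ycfzh jvxvd cta qemb
Hunk 3: at line 6 remove [rbwa,ylqd] add [jjjv] -> 11 lines: wxuu ecpq izxdg vqiux bdq vonnp jjjv ycfzh jvxvd cta qemb
Hunk 4: at line 2 remove [izxdg,vqiux,bdq] add [mvw,txsa,jwg] -> 11 lines: wxuu ecpq mvw txsa jwg vonnp jjjv ycfzh jvxvd cta qemb
Hunk 5: at line 2 remove [mvw] add [ffzr,grx] -> 12 lines: wxuu ecpq ffzr grx txsa jwg vonnp jjjv ycfzh jvxvd cta qemb
Hunk 6: at line 7 remove [jjjv,ycfzh] add [wylar,owgjr] -> 12 lines: wxuu ecpq ffzr grx txsa jwg vonnp wylar owgjr jvxvd cta qemb
Hunk 7: at line 5 remove [jwg,vonnp] add [euro,ljzdb,fpqow] -> 13 lines: wxuu ecpq ffzr grx txsa euro ljzdb fpqow wylar owgjr jvxvd cta qemb
Final line count: 13

Answer: 13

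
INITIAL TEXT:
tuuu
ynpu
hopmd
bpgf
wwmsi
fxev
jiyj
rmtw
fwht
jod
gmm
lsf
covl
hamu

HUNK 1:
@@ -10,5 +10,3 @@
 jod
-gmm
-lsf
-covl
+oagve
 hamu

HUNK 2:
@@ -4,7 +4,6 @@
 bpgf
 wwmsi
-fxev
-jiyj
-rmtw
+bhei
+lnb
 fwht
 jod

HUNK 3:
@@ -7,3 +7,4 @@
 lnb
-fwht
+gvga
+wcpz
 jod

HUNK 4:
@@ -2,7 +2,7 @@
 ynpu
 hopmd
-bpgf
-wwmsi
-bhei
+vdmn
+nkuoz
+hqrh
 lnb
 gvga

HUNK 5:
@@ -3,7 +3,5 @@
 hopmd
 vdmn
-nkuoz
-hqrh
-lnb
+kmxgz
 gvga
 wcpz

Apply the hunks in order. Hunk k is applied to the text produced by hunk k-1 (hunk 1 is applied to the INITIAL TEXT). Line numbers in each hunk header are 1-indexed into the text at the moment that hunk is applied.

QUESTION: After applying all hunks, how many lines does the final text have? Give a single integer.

Answer: 10

Derivation:
Hunk 1: at line 10 remove [gmm,lsf,covl] add [oagve] -> 12 lines: tuuu ynpu hopmd bpgf wwmsi fxev jiyj rmtw fwht jod oagve hamu
Hunk 2: at line 4 remove [fxev,jiyj,rmtw] add [bhei,lnb] -> 11 lines: tuuu ynpu hopmd bpgf wwmsi bhei lnb fwht jod oagve hamu
Hunk 3: at line 7 remove [fwht] add [gvga,wcpz] -> 12 lines: tuuu ynpu hopmd bpgf wwmsi bhei lnb gvga wcpz jod oagve hamu
Hunk 4: at line 2 remove [bpgf,wwmsi,bhei] add [vdmn,nkuoz,hqrh] -> 12 lines: tuuu ynpu hopmd vdmn nkuoz hqrh lnb gvga wcpz jod oagve hamu
Hunk 5: at line 3 remove [nkuoz,hqrh,lnb] add [kmxgz] -> 10 lines: tuuu ynpu hopmd vdmn kmxgz gvga wcpz jod oagve hamu
Final line count: 10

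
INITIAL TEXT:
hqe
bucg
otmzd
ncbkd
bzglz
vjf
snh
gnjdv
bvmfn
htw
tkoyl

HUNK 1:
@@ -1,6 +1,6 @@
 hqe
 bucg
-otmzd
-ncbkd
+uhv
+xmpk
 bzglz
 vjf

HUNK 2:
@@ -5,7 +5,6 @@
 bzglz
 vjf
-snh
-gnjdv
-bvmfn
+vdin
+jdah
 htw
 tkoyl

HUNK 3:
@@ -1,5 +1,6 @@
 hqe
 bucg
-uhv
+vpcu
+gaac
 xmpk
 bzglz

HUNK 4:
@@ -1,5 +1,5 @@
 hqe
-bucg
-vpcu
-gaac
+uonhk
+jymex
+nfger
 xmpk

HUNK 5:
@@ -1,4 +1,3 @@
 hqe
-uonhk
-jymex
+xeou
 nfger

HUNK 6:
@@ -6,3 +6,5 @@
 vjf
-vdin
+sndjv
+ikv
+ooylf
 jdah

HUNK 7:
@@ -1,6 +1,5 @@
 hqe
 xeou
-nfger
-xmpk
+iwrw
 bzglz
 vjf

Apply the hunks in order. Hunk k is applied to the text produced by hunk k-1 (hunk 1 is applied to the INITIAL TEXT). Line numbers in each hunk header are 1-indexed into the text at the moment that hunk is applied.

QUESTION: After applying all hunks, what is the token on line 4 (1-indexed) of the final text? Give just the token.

Hunk 1: at line 1 remove [otmzd,ncbkd] add [uhv,xmpk] -> 11 lines: hqe bucg uhv xmpk bzglz vjf snh gnjdv bvmfn htw tkoyl
Hunk 2: at line 5 remove [snh,gnjdv,bvmfn] add [vdin,jdah] -> 10 lines: hqe bucg uhv xmpk bzglz vjf vdin jdah htw tkoyl
Hunk 3: at line 1 remove [uhv] add [vpcu,gaac] -> 11 lines: hqe bucg vpcu gaac xmpk bzglz vjf vdin jdah htw tkoyl
Hunk 4: at line 1 remove [bucg,vpcu,gaac] add [uonhk,jymex,nfger] -> 11 lines: hqe uonhk jymex nfger xmpk bzglz vjf vdin jdah htw tkoyl
Hunk 5: at line 1 remove [uonhk,jymex] add [xeou] -> 10 lines: hqe xeou nfger xmpk bzglz vjf vdin jdah htw tkoyl
Hunk 6: at line 6 remove [vdin] add [sndjv,ikv,ooylf] -> 12 lines: hqe xeou nfger xmpk bzglz vjf sndjv ikv ooylf jdah htw tkoyl
Hunk 7: at line 1 remove [nfger,xmpk] add [iwrw] -> 11 lines: hqe xeou iwrw bzglz vjf sndjv ikv ooylf jdah htw tkoyl
Final line 4: bzglz

Answer: bzglz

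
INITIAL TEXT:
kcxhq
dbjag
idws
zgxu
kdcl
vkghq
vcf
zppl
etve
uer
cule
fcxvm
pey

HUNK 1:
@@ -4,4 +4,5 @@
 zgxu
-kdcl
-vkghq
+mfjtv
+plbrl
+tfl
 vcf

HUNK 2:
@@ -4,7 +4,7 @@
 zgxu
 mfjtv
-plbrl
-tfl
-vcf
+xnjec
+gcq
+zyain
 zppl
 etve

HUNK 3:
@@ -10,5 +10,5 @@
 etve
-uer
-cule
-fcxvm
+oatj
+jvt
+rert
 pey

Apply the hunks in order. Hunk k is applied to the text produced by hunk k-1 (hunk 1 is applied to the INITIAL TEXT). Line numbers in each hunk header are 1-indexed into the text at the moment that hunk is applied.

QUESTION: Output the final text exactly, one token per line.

Hunk 1: at line 4 remove [kdcl,vkghq] add [mfjtv,plbrl,tfl] -> 14 lines: kcxhq dbjag idws zgxu mfjtv plbrl tfl vcf zppl etve uer cule fcxvm pey
Hunk 2: at line 4 remove [plbrl,tfl,vcf] add [xnjec,gcq,zyain] -> 14 lines: kcxhq dbjag idws zgxu mfjtv xnjec gcq zyain zppl etve uer cule fcxvm pey
Hunk 3: at line 10 remove [uer,cule,fcxvm] add [oatj,jvt,rert] -> 14 lines: kcxhq dbjag idws zgxu mfjtv xnjec gcq zyain zppl etve oatj jvt rert pey

Answer: kcxhq
dbjag
idws
zgxu
mfjtv
xnjec
gcq
zyain
zppl
etve
oatj
jvt
rert
pey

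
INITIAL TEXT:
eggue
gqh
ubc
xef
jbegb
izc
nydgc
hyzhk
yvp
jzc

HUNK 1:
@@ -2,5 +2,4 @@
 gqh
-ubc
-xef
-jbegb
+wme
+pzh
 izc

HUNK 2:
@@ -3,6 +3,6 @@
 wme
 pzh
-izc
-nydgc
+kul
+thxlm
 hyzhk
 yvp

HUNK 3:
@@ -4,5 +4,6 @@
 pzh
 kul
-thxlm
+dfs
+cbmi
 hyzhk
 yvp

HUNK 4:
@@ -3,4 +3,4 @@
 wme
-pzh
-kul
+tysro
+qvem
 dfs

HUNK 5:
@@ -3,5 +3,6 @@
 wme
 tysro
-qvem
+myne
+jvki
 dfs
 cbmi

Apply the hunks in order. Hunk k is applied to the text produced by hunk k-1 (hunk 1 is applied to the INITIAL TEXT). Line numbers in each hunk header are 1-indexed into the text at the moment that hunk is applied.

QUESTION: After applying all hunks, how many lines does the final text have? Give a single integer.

Answer: 11

Derivation:
Hunk 1: at line 2 remove [ubc,xef,jbegb] add [wme,pzh] -> 9 lines: eggue gqh wme pzh izc nydgc hyzhk yvp jzc
Hunk 2: at line 3 remove [izc,nydgc] add [kul,thxlm] -> 9 lines: eggue gqh wme pzh kul thxlm hyzhk yvp jzc
Hunk 3: at line 4 remove [thxlm] add [dfs,cbmi] -> 10 lines: eggue gqh wme pzh kul dfs cbmi hyzhk yvp jzc
Hunk 4: at line 3 remove [pzh,kul] add [tysro,qvem] -> 10 lines: eggue gqh wme tysro qvem dfs cbmi hyzhk yvp jzc
Hunk 5: at line 3 remove [qvem] add [myne,jvki] -> 11 lines: eggue gqh wme tysro myne jvki dfs cbmi hyzhk yvp jzc
Final line count: 11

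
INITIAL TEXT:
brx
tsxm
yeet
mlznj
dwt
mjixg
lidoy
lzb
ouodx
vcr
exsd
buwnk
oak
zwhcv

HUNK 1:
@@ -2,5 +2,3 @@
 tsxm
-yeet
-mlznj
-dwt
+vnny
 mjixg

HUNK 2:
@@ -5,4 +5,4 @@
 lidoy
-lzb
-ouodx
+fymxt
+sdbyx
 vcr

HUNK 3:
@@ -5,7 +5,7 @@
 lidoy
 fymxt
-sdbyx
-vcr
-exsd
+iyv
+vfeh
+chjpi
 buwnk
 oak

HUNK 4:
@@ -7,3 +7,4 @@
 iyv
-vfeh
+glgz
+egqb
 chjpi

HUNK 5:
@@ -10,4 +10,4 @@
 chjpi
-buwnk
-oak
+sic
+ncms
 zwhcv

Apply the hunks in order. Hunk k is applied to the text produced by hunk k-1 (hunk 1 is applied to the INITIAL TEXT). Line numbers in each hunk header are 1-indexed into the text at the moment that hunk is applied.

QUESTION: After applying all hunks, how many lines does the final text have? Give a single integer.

Answer: 13

Derivation:
Hunk 1: at line 2 remove [yeet,mlznj,dwt] add [vnny] -> 12 lines: brx tsxm vnny mjixg lidoy lzb ouodx vcr exsd buwnk oak zwhcv
Hunk 2: at line 5 remove [lzb,ouodx] add [fymxt,sdbyx] -> 12 lines: brx tsxm vnny mjixg lidoy fymxt sdbyx vcr exsd buwnk oak zwhcv
Hunk 3: at line 5 remove [sdbyx,vcr,exsd] add [iyv,vfeh,chjpi] -> 12 lines: brx tsxm vnny mjixg lidoy fymxt iyv vfeh chjpi buwnk oak zwhcv
Hunk 4: at line 7 remove [vfeh] add [glgz,egqb] -> 13 lines: brx tsxm vnny mjixg lidoy fymxt iyv glgz egqb chjpi buwnk oak zwhcv
Hunk 5: at line 10 remove [buwnk,oak] add [sic,ncms] -> 13 lines: brx tsxm vnny mjixg lidoy fymxt iyv glgz egqb chjpi sic ncms zwhcv
Final line count: 13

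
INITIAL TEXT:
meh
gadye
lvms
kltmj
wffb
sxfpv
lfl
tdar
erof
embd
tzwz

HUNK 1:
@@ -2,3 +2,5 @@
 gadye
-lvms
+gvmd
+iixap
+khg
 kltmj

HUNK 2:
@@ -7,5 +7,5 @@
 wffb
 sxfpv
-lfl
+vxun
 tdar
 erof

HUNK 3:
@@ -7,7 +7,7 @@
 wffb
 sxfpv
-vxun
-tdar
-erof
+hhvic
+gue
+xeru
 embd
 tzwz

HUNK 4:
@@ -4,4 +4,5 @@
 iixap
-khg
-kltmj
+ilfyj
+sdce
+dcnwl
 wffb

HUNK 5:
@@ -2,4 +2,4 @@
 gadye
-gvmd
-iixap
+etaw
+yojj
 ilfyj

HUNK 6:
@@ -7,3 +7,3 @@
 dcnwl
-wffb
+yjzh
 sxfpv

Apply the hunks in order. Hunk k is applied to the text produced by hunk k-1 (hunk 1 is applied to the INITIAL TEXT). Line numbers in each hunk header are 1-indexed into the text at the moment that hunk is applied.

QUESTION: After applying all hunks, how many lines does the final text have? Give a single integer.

Hunk 1: at line 2 remove [lvms] add [gvmd,iixap,khg] -> 13 lines: meh gadye gvmd iixap khg kltmj wffb sxfpv lfl tdar erof embd tzwz
Hunk 2: at line 7 remove [lfl] add [vxun] -> 13 lines: meh gadye gvmd iixap khg kltmj wffb sxfpv vxun tdar erof embd tzwz
Hunk 3: at line 7 remove [vxun,tdar,erof] add [hhvic,gue,xeru] -> 13 lines: meh gadye gvmd iixap khg kltmj wffb sxfpv hhvic gue xeru embd tzwz
Hunk 4: at line 4 remove [khg,kltmj] add [ilfyj,sdce,dcnwl] -> 14 lines: meh gadye gvmd iixap ilfyj sdce dcnwl wffb sxfpv hhvic gue xeru embd tzwz
Hunk 5: at line 2 remove [gvmd,iixap] add [etaw,yojj] -> 14 lines: meh gadye etaw yojj ilfyj sdce dcnwl wffb sxfpv hhvic gue xeru embd tzwz
Hunk 6: at line 7 remove [wffb] add [yjzh] -> 14 lines: meh gadye etaw yojj ilfyj sdce dcnwl yjzh sxfpv hhvic gue xeru embd tzwz
Final line count: 14

Answer: 14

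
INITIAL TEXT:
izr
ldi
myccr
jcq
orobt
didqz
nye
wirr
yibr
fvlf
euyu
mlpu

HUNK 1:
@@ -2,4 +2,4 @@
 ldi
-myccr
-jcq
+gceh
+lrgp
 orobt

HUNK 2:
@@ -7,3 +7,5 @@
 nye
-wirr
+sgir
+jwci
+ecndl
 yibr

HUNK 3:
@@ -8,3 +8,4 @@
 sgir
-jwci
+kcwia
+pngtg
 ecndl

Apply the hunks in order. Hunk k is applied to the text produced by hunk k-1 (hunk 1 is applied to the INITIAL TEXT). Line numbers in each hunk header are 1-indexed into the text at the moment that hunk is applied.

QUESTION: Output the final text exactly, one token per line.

Hunk 1: at line 2 remove [myccr,jcq] add [gceh,lrgp] -> 12 lines: izr ldi gceh lrgp orobt didqz nye wirr yibr fvlf euyu mlpu
Hunk 2: at line 7 remove [wirr] add [sgir,jwci,ecndl] -> 14 lines: izr ldi gceh lrgp orobt didqz nye sgir jwci ecndl yibr fvlf euyu mlpu
Hunk 3: at line 8 remove [jwci] add [kcwia,pngtg] -> 15 lines: izr ldi gceh lrgp orobt didqz nye sgir kcwia pngtg ecndl yibr fvlf euyu mlpu

Answer: izr
ldi
gceh
lrgp
orobt
didqz
nye
sgir
kcwia
pngtg
ecndl
yibr
fvlf
euyu
mlpu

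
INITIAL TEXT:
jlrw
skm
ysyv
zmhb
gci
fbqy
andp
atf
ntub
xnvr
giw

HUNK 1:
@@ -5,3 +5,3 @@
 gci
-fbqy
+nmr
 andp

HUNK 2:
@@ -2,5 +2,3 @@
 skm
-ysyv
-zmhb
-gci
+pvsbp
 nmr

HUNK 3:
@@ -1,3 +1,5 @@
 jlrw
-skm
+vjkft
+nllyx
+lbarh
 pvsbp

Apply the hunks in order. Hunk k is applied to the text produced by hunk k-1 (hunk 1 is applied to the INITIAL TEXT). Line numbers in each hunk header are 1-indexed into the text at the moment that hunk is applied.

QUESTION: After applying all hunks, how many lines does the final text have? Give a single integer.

Answer: 11

Derivation:
Hunk 1: at line 5 remove [fbqy] add [nmr] -> 11 lines: jlrw skm ysyv zmhb gci nmr andp atf ntub xnvr giw
Hunk 2: at line 2 remove [ysyv,zmhb,gci] add [pvsbp] -> 9 lines: jlrw skm pvsbp nmr andp atf ntub xnvr giw
Hunk 3: at line 1 remove [skm] add [vjkft,nllyx,lbarh] -> 11 lines: jlrw vjkft nllyx lbarh pvsbp nmr andp atf ntub xnvr giw
Final line count: 11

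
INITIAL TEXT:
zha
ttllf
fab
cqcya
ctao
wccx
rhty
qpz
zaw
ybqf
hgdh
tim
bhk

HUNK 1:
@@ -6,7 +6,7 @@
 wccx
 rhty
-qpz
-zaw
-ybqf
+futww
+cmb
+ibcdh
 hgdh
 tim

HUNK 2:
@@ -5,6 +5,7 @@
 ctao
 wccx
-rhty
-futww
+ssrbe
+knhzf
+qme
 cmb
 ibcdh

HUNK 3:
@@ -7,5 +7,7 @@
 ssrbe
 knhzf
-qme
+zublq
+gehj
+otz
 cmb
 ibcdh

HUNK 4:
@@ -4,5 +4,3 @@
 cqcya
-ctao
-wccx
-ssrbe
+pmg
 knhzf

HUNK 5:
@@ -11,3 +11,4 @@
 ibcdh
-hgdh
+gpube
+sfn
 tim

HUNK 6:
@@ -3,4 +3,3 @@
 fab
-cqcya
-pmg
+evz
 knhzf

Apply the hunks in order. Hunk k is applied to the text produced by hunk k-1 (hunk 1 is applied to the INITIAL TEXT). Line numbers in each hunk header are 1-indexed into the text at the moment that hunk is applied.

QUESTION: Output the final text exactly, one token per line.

Answer: zha
ttllf
fab
evz
knhzf
zublq
gehj
otz
cmb
ibcdh
gpube
sfn
tim
bhk

Derivation:
Hunk 1: at line 6 remove [qpz,zaw,ybqf] add [futww,cmb,ibcdh] -> 13 lines: zha ttllf fab cqcya ctao wccx rhty futww cmb ibcdh hgdh tim bhk
Hunk 2: at line 5 remove [rhty,futww] add [ssrbe,knhzf,qme] -> 14 lines: zha ttllf fab cqcya ctao wccx ssrbe knhzf qme cmb ibcdh hgdh tim bhk
Hunk 3: at line 7 remove [qme] add [zublq,gehj,otz] -> 16 lines: zha ttllf fab cqcya ctao wccx ssrbe knhzf zublq gehj otz cmb ibcdh hgdh tim bhk
Hunk 4: at line 4 remove [ctao,wccx,ssrbe] add [pmg] -> 14 lines: zha ttllf fab cqcya pmg knhzf zublq gehj otz cmb ibcdh hgdh tim bhk
Hunk 5: at line 11 remove [hgdh] add [gpube,sfn] -> 15 lines: zha ttllf fab cqcya pmg knhzf zublq gehj otz cmb ibcdh gpube sfn tim bhk
Hunk 6: at line 3 remove [cqcya,pmg] add [evz] -> 14 lines: zha ttllf fab evz knhzf zublq gehj otz cmb ibcdh gpube sfn tim bhk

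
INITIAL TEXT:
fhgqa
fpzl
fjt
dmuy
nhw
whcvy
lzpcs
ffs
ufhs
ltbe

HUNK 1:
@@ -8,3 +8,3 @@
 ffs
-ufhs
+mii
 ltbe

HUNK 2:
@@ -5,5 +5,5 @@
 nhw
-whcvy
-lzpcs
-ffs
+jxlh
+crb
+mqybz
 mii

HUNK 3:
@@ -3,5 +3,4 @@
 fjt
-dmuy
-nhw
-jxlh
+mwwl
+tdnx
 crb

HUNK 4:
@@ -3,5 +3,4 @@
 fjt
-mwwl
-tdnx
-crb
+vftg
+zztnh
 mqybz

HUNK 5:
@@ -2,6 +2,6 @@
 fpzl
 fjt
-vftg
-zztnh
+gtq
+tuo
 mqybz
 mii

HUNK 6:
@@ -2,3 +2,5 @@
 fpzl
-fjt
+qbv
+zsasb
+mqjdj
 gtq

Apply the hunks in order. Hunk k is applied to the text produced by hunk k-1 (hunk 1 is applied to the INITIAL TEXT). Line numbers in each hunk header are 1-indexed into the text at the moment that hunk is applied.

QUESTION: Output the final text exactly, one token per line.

Hunk 1: at line 8 remove [ufhs] add [mii] -> 10 lines: fhgqa fpzl fjt dmuy nhw whcvy lzpcs ffs mii ltbe
Hunk 2: at line 5 remove [whcvy,lzpcs,ffs] add [jxlh,crb,mqybz] -> 10 lines: fhgqa fpzl fjt dmuy nhw jxlh crb mqybz mii ltbe
Hunk 3: at line 3 remove [dmuy,nhw,jxlh] add [mwwl,tdnx] -> 9 lines: fhgqa fpzl fjt mwwl tdnx crb mqybz mii ltbe
Hunk 4: at line 3 remove [mwwl,tdnx,crb] add [vftg,zztnh] -> 8 lines: fhgqa fpzl fjt vftg zztnh mqybz mii ltbe
Hunk 5: at line 2 remove [vftg,zztnh] add [gtq,tuo] -> 8 lines: fhgqa fpzl fjt gtq tuo mqybz mii ltbe
Hunk 6: at line 2 remove [fjt] add [qbv,zsasb,mqjdj] -> 10 lines: fhgqa fpzl qbv zsasb mqjdj gtq tuo mqybz mii ltbe

Answer: fhgqa
fpzl
qbv
zsasb
mqjdj
gtq
tuo
mqybz
mii
ltbe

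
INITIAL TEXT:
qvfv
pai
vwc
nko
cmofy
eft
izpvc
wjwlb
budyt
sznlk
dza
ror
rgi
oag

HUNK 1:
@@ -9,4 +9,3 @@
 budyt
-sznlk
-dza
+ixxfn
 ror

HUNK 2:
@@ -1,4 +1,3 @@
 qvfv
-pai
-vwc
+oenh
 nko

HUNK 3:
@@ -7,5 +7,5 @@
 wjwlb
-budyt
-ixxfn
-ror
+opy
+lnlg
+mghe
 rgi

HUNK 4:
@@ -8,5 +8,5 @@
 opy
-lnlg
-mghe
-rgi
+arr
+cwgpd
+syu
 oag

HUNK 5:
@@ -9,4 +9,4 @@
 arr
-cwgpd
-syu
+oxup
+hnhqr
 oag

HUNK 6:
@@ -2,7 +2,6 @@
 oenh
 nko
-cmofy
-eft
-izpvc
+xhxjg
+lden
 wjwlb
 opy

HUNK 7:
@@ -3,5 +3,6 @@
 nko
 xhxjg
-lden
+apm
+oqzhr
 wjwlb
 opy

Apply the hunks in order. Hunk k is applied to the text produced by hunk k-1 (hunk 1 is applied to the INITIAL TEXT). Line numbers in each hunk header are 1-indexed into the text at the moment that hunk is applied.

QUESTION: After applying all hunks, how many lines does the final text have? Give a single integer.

Hunk 1: at line 9 remove [sznlk,dza] add [ixxfn] -> 13 lines: qvfv pai vwc nko cmofy eft izpvc wjwlb budyt ixxfn ror rgi oag
Hunk 2: at line 1 remove [pai,vwc] add [oenh] -> 12 lines: qvfv oenh nko cmofy eft izpvc wjwlb budyt ixxfn ror rgi oag
Hunk 3: at line 7 remove [budyt,ixxfn,ror] add [opy,lnlg,mghe] -> 12 lines: qvfv oenh nko cmofy eft izpvc wjwlb opy lnlg mghe rgi oag
Hunk 4: at line 8 remove [lnlg,mghe,rgi] add [arr,cwgpd,syu] -> 12 lines: qvfv oenh nko cmofy eft izpvc wjwlb opy arr cwgpd syu oag
Hunk 5: at line 9 remove [cwgpd,syu] add [oxup,hnhqr] -> 12 lines: qvfv oenh nko cmofy eft izpvc wjwlb opy arr oxup hnhqr oag
Hunk 6: at line 2 remove [cmofy,eft,izpvc] add [xhxjg,lden] -> 11 lines: qvfv oenh nko xhxjg lden wjwlb opy arr oxup hnhqr oag
Hunk 7: at line 3 remove [lden] add [apm,oqzhr] -> 12 lines: qvfv oenh nko xhxjg apm oqzhr wjwlb opy arr oxup hnhqr oag
Final line count: 12

Answer: 12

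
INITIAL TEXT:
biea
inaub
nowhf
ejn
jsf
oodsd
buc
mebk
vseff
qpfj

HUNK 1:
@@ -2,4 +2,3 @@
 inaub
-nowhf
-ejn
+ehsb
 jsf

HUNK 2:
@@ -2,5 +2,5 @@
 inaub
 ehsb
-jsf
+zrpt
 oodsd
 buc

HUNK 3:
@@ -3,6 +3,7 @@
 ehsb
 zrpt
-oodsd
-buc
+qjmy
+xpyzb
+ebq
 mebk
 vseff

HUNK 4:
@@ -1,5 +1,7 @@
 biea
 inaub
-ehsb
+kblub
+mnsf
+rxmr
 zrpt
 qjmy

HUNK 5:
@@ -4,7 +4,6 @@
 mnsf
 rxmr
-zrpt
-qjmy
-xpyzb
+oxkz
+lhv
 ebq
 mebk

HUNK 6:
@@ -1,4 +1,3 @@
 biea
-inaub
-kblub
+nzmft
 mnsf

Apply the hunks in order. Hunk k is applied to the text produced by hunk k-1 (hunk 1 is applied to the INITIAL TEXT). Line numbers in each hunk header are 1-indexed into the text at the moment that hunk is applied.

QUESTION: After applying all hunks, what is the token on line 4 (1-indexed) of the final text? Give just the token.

Hunk 1: at line 2 remove [nowhf,ejn] add [ehsb] -> 9 lines: biea inaub ehsb jsf oodsd buc mebk vseff qpfj
Hunk 2: at line 2 remove [jsf] add [zrpt] -> 9 lines: biea inaub ehsb zrpt oodsd buc mebk vseff qpfj
Hunk 3: at line 3 remove [oodsd,buc] add [qjmy,xpyzb,ebq] -> 10 lines: biea inaub ehsb zrpt qjmy xpyzb ebq mebk vseff qpfj
Hunk 4: at line 1 remove [ehsb] add [kblub,mnsf,rxmr] -> 12 lines: biea inaub kblub mnsf rxmr zrpt qjmy xpyzb ebq mebk vseff qpfj
Hunk 5: at line 4 remove [zrpt,qjmy,xpyzb] add [oxkz,lhv] -> 11 lines: biea inaub kblub mnsf rxmr oxkz lhv ebq mebk vseff qpfj
Hunk 6: at line 1 remove [inaub,kblub] add [nzmft] -> 10 lines: biea nzmft mnsf rxmr oxkz lhv ebq mebk vseff qpfj
Final line 4: rxmr

Answer: rxmr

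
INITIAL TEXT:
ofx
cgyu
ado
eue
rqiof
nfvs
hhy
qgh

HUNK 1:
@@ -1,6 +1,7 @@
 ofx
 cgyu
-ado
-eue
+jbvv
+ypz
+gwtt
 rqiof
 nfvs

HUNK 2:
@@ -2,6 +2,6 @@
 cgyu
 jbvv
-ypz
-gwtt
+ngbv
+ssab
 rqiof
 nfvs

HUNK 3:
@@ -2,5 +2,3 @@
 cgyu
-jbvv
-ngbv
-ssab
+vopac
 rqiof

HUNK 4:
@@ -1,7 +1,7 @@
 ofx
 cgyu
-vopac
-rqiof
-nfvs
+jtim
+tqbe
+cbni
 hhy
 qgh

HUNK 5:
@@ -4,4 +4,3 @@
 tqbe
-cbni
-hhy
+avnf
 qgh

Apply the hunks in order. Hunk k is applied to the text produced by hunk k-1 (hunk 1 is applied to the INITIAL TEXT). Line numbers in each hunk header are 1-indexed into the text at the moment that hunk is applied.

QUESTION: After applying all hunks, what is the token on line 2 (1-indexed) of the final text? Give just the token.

Answer: cgyu

Derivation:
Hunk 1: at line 1 remove [ado,eue] add [jbvv,ypz,gwtt] -> 9 lines: ofx cgyu jbvv ypz gwtt rqiof nfvs hhy qgh
Hunk 2: at line 2 remove [ypz,gwtt] add [ngbv,ssab] -> 9 lines: ofx cgyu jbvv ngbv ssab rqiof nfvs hhy qgh
Hunk 3: at line 2 remove [jbvv,ngbv,ssab] add [vopac] -> 7 lines: ofx cgyu vopac rqiof nfvs hhy qgh
Hunk 4: at line 1 remove [vopac,rqiof,nfvs] add [jtim,tqbe,cbni] -> 7 lines: ofx cgyu jtim tqbe cbni hhy qgh
Hunk 5: at line 4 remove [cbni,hhy] add [avnf] -> 6 lines: ofx cgyu jtim tqbe avnf qgh
Final line 2: cgyu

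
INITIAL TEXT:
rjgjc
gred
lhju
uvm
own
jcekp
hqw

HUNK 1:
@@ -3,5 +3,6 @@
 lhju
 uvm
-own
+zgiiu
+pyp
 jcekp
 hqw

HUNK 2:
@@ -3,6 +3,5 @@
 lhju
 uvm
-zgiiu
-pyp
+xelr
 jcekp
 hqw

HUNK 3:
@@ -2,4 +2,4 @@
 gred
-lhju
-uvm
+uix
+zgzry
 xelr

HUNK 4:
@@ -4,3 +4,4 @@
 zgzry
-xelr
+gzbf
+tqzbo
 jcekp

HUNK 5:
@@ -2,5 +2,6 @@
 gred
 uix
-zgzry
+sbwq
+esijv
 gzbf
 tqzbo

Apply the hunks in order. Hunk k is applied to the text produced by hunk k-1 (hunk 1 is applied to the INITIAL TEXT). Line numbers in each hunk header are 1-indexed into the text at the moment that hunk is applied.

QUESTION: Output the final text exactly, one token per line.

Answer: rjgjc
gred
uix
sbwq
esijv
gzbf
tqzbo
jcekp
hqw

Derivation:
Hunk 1: at line 3 remove [own] add [zgiiu,pyp] -> 8 lines: rjgjc gred lhju uvm zgiiu pyp jcekp hqw
Hunk 2: at line 3 remove [zgiiu,pyp] add [xelr] -> 7 lines: rjgjc gred lhju uvm xelr jcekp hqw
Hunk 3: at line 2 remove [lhju,uvm] add [uix,zgzry] -> 7 lines: rjgjc gred uix zgzry xelr jcekp hqw
Hunk 4: at line 4 remove [xelr] add [gzbf,tqzbo] -> 8 lines: rjgjc gred uix zgzry gzbf tqzbo jcekp hqw
Hunk 5: at line 2 remove [zgzry] add [sbwq,esijv] -> 9 lines: rjgjc gred uix sbwq esijv gzbf tqzbo jcekp hqw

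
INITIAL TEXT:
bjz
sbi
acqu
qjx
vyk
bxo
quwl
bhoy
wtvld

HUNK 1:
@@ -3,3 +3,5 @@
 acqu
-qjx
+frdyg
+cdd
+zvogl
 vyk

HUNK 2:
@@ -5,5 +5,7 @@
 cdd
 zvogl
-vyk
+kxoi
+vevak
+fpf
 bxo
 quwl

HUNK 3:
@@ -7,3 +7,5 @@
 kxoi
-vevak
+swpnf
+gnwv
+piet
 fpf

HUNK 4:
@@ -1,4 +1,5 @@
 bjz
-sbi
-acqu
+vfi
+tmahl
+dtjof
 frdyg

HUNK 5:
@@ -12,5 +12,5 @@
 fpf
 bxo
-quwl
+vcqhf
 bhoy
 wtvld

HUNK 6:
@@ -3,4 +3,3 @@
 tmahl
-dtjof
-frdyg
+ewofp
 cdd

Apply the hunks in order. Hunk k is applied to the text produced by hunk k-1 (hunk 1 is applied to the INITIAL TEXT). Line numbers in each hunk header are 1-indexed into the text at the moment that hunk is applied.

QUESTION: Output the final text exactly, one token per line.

Answer: bjz
vfi
tmahl
ewofp
cdd
zvogl
kxoi
swpnf
gnwv
piet
fpf
bxo
vcqhf
bhoy
wtvld

Derivation:
Hunk 1: at line 3 remove [qjx] add [frdyg,cdd,zvogl] -> 11 lines: bjz sbi acqu frdyg cdd zvogl vyk bxo quwl bhoy wtvld
Hunk 2: at line 5 remove [vyk] add [kxoi,vevak,fpf] -> 13 lines: bjz sbi acqu frdyg cdd zvogl kxoi vevak fpf bxo quwl bhoy wtvld
Hunk 3: at line 7 remove [vevak] add [swpnf,gnwv,piet] -> 15 lines: bjz sbi acqu frdyg cdd zvogl kxoi swpnf gnwv piet fpf bxo quwl bhoy wtvld
Hunk 4: at line 1 remove [sbi,acqu] add [vfi,tmahl,dtjof] -> 16 lines: bjz vfi tmahl dtjof frdyg cdd zvogl kxoi swpnf gnwv piet fpf bxo quwl bhoy wtvld
Hunk 5: at line 12 remove [quwl] add [vcqhf] -> 16 lines: bjz vfi tmahl dtjof frdyg cdd zvogl kxoi swpnf gnwv piet fpf bxo vcqhf bhoy wtvld
Hunk 6: at line 3 remove [dtjof,frdyg] add [ewofp] -> 15 lines: bjz vfi tmahl ewofp cdd zvogl kxoi swpnf gnwv piet fpf bxo vcqhf bhoy wtvld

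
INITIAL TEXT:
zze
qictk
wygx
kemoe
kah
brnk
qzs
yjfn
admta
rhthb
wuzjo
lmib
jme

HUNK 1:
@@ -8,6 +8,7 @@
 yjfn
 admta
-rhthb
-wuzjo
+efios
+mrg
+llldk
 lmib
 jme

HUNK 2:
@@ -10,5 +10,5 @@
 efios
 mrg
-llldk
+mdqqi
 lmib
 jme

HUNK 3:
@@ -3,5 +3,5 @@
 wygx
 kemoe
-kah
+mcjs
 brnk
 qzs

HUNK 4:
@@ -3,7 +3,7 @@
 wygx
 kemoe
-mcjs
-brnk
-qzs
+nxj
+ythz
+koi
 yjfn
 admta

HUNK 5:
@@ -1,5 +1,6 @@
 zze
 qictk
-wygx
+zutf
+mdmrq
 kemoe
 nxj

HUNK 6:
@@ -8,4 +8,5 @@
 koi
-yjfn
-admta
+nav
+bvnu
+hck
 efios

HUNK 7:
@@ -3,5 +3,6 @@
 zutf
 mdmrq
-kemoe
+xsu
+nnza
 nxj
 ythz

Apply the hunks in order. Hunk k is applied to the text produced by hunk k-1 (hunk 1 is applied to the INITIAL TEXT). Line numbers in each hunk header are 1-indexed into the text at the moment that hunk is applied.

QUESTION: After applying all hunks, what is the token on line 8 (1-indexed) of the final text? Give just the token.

Hunk 1: at line 8 remove [rhthb,wuzjo] add [efios,mrg,llldk] -> 14 lines: zze qictk wygx kemoe kah brnk qzs yjfn admta efios mrg llldk lmib jme
Hunk 2: at line 10 remove [llldk] add [mdqqi] -> 14 lines: zze qictk wygx kemoe kah brnk qzs yjfn admta efios mrg mdqqi lmib jme
Hunk 3: at line 3 remove [kah] add [mcjs] -> 14 lines: zze qictk wygx kemoe mcjs brnk qzs yjfn admta efios mrg mdqqi lmib jme
Hunk 4: at line 3 remove [mcjs,brnk,qzs] add [nxj,ythz,koi] -> 14 lines: zze qictk wygx kemoe nxj ythz koi yjfn admta efios mrg mdqqi lmib jme
Hunk 5: at line 1 remove [wygx] add [zutf,mdmrq] -> 15 lines: zze qictk zutf mdmrq kemoe nxj ythz koi yjfn admta efios mrg mdqqi lmib jme
Hunk 6: at line 8 remove [yjfn,admta] add [nav,bvnu,hck] -> 16 lines: zze qictk zutf mdmrq kemoe nxj ythz koi nav bvnu hck efios mrg mdqqi lmib jme
Hunk 7: at line 3 remove [kemoe] add [xsu,nnza] -> 17 lines: zze qictk zutf mdmrq xsu nnza nxj ythz koi nav bvnu hck efios mrg mdqqi lmib jme
Final line 8: ythz

Answer: ythz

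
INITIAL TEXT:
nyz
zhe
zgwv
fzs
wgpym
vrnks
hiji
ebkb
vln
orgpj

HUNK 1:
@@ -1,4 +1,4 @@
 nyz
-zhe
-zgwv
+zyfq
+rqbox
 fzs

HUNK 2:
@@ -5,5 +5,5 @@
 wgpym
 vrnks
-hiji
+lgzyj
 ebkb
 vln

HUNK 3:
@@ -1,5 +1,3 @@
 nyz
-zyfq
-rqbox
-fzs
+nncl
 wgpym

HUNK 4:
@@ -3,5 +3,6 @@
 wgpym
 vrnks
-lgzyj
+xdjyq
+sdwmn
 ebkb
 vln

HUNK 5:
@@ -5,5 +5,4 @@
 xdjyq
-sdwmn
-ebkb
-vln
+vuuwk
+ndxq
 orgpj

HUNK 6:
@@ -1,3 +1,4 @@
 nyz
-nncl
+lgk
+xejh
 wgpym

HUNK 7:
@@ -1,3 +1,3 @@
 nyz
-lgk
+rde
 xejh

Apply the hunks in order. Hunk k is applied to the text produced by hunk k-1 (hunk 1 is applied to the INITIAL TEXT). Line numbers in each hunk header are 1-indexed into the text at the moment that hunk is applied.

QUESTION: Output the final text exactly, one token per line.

Hunk 1: at line 1 remove [zhe,zgwv] add [zyfq,rqbox] -> 10 lines: nyz zyfq rqbox fzs wgpym vrnks hiji ebkb vln orgpj
Hunk 2: at line 5 remove [hiji] add [lgzyj] -> 10 lines: nyz zyfq rqbox fzs wgpym vrnks lgzyj ebkb vln orgpj
Hunk 3: at line 1 remove [zyfq,rqbox,fzs] add [nncl] -> 8 lines: nyz nncl wgpym vrnks lgzyj ebkb vln orgpj
Hunk 4: at line 3 remove [lgzyj] add [xdjyq,sdwmn] -> 9 lines: nyz nncl wgpym vrnks xdjyq sdwmn ebkb vln orgpj
Hunk 5: at line 5 remove [sdwmn,ebkb,vln] add [vuuwk,ndxq] -> 8 lines: nyz nncl wgpym vrnks xdjyq vuuwk ndxq orgpj
Hunk 6: at line 1 remove [nncl] add [lgk,xejh] -> 9 lines: nyz lgk xejh wgpym vrnks xdjyq vuuwk ndxq orgpj
Hunk 7: at line 1 remove [lgk] add [rde] -> 9 lines: nyz rde xejh wgpym vrnks xdjyq vuuwk ndxq orgpj

Answer: nyz
rde
xejh
wgpym
vrnks
xdjyq
vuuwk
ndxq
orgpj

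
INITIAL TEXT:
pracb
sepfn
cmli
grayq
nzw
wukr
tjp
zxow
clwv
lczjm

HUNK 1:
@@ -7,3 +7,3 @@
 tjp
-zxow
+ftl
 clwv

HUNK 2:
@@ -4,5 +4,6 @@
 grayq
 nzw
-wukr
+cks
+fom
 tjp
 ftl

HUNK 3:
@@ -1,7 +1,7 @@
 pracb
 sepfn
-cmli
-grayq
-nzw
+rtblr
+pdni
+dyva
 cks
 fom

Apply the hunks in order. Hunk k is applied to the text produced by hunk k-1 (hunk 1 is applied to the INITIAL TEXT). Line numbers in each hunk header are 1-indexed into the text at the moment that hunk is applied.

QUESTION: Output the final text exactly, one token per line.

Answer: pracb
sepfn
rtblr
pdni
dyva
cks
fom
tjp
ftl
clwv
lczjm

Derivation:
Hunk 1: at line 7 remove [zxow] add [ftl] -> 10 lines: pracb sepfn cmli grayq nzw wukr tjp ftl clwv lczjm
Hunk 2: at line 4 remove [wukr] add [cks,fom] -> 11 lines: pracb sepfn cmli grayq nzw cks fom tjp ftl clwv lczjm
Hunk 3: at line 1 remove [cmli,grayq,nzw] add [rtblr,pdni,dyva] -> 11 lines: pracb sepfn rtblr pdni dyva cks fom tjp ftl clwv lczjm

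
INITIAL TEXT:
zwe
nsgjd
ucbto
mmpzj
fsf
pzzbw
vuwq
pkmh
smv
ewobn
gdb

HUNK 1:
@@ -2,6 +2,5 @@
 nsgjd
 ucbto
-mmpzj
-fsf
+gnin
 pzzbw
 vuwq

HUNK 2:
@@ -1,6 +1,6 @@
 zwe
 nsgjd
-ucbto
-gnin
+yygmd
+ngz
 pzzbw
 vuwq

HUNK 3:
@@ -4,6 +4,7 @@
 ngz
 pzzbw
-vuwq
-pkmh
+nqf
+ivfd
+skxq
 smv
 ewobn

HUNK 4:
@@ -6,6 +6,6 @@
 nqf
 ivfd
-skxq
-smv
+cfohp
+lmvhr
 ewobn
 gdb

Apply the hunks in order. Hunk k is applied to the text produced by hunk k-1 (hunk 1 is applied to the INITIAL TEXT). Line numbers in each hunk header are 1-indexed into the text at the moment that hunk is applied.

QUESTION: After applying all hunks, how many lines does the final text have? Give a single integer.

Hunk 1: at line 2 remove [mmpzj,fsf] add [gnin] -> 10 lines: zwe nsgjd ucbto gnin pzzbw vuwq pkmh smv ewobn gdb
Hunk 2: at line 1 remove [ucbto,gnin] add [yygmd,ngz] -> 10 lines: zwe nsgjd yygmd ngz pzzbw vuwq pkmh smv ewobn gdb
Hunk 3: at line 4 remove [vuwq,pkmh] add [nqf,ivfd,skxq] -> 11 lines: zwe nsgjd yygmd ngz pzzbw nqf ivfd skxq smv ewobn gdb
Hunk 4: at line 6 remove [skxq,smv] add [cfohp,lmvhr] -> 11 lines: zwe nsgjd yygmd ngz pzzbw nqf ivfd cfohp lmvhr ewobn gdb
Final line count: 11

Answer: 11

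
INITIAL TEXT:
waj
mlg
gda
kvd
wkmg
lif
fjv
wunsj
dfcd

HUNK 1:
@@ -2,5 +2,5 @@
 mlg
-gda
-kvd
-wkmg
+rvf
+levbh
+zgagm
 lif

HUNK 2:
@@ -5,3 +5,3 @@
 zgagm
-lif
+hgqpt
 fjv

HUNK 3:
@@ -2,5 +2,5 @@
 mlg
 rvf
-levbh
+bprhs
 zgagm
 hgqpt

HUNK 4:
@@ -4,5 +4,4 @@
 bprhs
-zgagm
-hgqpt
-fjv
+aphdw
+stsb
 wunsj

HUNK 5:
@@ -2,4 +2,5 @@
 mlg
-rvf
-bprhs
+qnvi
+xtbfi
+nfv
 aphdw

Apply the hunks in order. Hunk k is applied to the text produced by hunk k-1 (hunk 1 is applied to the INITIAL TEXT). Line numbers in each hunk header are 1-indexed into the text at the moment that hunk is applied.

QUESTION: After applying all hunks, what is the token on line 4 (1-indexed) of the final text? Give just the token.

Hunk 1: at line 2 remove [gda,kvd,wkmg] add [rvf,levbh,zgagm] -> 9 lines: waj mlg rvf levbh zgagm lif fjv wunsj dfcd
Hunk 2: at line 5 remove [lif] add [hgqpt] -> 9 lines: waj mlg rvf levbh zgagm hgqpt fjv wunsj dfcd
Hunk 3: at line 2 remove [levbh] add [bprhs] -> 9 lines: waj mlg rvf bprhs zgagm hgqpt fjv wunsj dfcd
Hunk 4: at line 4 remove [zgagm,hgqpt,fjv] add [aphdw,stsb] -> 8 lines: waj mlg rvf bprhs aphdw stsb wunsj dfcd
Hunk 5: at line 2 remove [rvf,bprhs] add [qnvi,xtbfi,nfv] -> 9 lines: waj mlg qnvi xtbfi nfv aphdw stsb wunsj dfcd
Final line 4: xtbfi

Answer: xtbfi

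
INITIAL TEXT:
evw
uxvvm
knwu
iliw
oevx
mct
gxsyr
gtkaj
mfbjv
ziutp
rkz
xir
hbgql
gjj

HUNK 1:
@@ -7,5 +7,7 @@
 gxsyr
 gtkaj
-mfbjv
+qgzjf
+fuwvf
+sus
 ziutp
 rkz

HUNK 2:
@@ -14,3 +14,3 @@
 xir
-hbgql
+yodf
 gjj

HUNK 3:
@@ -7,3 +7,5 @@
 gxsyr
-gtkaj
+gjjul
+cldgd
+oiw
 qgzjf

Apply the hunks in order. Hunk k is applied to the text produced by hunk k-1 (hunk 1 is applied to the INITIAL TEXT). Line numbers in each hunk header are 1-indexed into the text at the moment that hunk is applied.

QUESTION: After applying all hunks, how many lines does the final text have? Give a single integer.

Hunk 1: at line 7 remove [mfbjv] add [qgzjf,fuwvf,sus] -> 16 lines: evw uxvvm knwu iliw oevx mct gxsyr gtkaj qgzjf fuwvf sus ziutp rkz xir hbgql gjj
Hunk 2: at line 14 remove [hbgql] add [yodf] -> 16 lines: evw uxvvm knwu iliw oevx mct gxsyr gtkaj qgzjf fuwvf sus ziutp rkz xir yodf gjj
Hunk 3: at line 7 remove [gtkaj] add [gjjul,cldgd,oiw] -> 18 lines: evw uxvvm knwu iliw oevx mct gxsyr gjjul cldgd oiw qgzjf fuwvf sus ziutp rkz xir yodf gjj
Final line count: 18

Answer: 18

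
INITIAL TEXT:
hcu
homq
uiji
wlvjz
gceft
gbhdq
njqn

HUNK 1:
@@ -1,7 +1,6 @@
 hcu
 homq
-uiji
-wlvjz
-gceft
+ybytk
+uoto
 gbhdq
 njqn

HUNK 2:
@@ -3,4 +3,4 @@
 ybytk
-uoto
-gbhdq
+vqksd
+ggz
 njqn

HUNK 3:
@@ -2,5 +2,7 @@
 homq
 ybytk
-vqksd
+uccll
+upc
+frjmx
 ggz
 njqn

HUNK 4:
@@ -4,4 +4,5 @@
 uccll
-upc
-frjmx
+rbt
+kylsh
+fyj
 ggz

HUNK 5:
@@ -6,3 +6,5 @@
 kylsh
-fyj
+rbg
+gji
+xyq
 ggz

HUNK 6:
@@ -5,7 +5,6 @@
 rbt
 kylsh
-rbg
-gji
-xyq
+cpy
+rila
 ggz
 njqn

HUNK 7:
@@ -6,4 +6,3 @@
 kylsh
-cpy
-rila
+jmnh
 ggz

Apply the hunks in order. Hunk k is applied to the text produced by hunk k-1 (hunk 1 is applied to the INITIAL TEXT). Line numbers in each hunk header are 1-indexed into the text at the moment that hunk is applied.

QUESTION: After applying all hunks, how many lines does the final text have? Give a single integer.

Hunk 1: at line 1 remove [uiji,wlvjz,gceft] add [ybytk,uoto] -> 6 lines: hcu homq ybytk uoto gbhdq njqn
Hunk 2: at line 3 remove [uoto,gbhdq] add [vqksd,ggz] -> 6 lines: hcu homq ybytk vqksd ggz njqn
Hunk 3: at line 2 remove [vqksd] add [uccll,upc,frjmx] -> 8 lines: hcu homq ybytk uccll upc frjmx ggz njqn
Hunk 4: at line 4 remove [upc,frjmx] add [rbt,kylsh,fyj] -> 9 lines: hcu homq ybytk uccll rbt kylsh fyj ggz njqn
Hunk 5: at line 6 remove [fyj] add [rbg,gji,xyq] -> 11 lines: hcu homq ybytk uccll rbt kylsh rbg gji xyq ggz njqn
Hunk 6: at line 5 remove [rbg,gji,xyq] add [cpy,rila] -> 10 lines: hcu homq ybytk uccll rbt kylsh cpy rila ggz njqn
Hunk 7: at line 6 remove [cpy,rila] add [jmnh] -> 9 lines: hcu homq ybytk uccll rbt kylsh jmnh ggz njqn
Final line count: 9

Answer: 9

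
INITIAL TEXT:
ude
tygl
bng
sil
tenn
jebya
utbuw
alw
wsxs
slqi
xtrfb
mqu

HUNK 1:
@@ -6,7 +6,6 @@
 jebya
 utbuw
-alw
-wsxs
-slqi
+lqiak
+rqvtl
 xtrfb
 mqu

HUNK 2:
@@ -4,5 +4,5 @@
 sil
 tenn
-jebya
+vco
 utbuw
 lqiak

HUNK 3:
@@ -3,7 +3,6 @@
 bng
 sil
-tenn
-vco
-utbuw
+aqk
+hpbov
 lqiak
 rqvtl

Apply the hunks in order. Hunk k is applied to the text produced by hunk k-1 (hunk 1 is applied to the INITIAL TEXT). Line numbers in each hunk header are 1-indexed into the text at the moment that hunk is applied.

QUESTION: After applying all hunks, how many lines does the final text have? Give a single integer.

Answer: 10

Derivation:
Hunk 1: at line 6 remove [alw,wsxs,slqi] add [lqiak,rqvtl] -> 11 lines: ude tygl bng sil tenn jebya utbuw lqiak rqvtl xtrfb mqu
Hunk 2: at line 4 remove [jebya] add [vco] -> 11 lines: ude tygl bng sil tenn vco utbuw lqiak rqvtl xtrfb mqu
Hunk 3: at line 3 remove [tenn,vco,utbuw] add [aqk,hpbov] -> 10 lines: ude tygl bng sil aqk hpbov lqiak rqvtl xtrfb mqu
Final line count: 10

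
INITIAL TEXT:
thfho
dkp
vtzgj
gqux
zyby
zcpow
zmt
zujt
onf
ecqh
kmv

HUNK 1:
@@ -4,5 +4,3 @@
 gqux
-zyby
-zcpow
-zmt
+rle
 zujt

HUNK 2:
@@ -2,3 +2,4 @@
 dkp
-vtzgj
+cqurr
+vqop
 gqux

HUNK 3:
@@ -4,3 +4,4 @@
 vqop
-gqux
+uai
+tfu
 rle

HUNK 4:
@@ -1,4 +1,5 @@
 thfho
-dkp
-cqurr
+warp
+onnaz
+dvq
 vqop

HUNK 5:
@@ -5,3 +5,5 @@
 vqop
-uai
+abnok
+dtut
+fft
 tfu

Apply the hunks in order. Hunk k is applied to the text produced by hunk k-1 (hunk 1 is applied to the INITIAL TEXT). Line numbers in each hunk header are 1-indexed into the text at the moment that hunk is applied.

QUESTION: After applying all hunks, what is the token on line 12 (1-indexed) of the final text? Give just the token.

Hunk 1: at line 4 remove [zyby,zcpow,zmt] add [rle] -> 9 lines: thfho dkp vtzgj gqux rle zujt onf ecqh kmv
Hunk 2: at line 2 remove [vtzgj] add [cqurr,vqop] -> 10 lines: thfho dkp cqurr vqop gqux rle zujt onf ecqh kmv
Hunk 3: at line 4 remove [gqux] add [uai,tfu] -> 11 lines: thfho dkp cqurr vqop uai tfu rle zujt onf ecqh kmv
Hunk 4: at line 1 remove [dkp,cqurr] add [warp,onnaz,dvq] -> 12 lines: thfho warp onnaz dvq vqop uai tfu rle zujt onf ecqh kmv
Hunk 5: at line 5 remove [uai] add [abnok,dtut,fft] -> 14 lines: thfho warp onnaz dvq vqop abnok dtut fft tfu rle zujt onf ecqh kmv
Final line 12: onf

Answer: onf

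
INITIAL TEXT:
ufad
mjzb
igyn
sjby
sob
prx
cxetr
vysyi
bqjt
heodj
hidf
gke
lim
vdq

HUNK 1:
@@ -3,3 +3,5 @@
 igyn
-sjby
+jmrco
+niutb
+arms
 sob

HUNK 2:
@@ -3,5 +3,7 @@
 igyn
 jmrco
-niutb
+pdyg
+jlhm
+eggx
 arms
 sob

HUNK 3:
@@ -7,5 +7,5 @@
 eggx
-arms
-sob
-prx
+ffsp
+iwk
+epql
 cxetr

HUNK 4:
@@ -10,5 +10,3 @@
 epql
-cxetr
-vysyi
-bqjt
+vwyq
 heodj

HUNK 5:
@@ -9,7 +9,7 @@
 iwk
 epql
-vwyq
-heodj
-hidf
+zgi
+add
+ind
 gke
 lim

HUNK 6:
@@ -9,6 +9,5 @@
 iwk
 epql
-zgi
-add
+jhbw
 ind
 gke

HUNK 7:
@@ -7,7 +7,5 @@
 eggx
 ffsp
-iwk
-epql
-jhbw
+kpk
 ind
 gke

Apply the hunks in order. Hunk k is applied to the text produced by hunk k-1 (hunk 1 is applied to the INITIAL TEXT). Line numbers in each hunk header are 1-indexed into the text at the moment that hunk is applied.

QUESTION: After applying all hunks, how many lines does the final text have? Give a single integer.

Hunk 1: at line 3 remove [sjby] add [jmrco,niutb,arms] -> 16 lines: ufad mjzb igyn jmrco niutb arms sob prx cxetr vysyi bqjt heodj hidf gke lim vdq
Hunk 2: at line 3 remove [niutb] add [pdyg,jlhm,eggx] -> 18 lines: ufad mjzb igyn jmrco pdyg jlhm eggx arms sob prx cxetr vysyi bqjt heodj hidf gke lim vdq
Hunk 3: at line 7 remove [arms,sob,prx] add [ffsp,iwk,epql] -> 18 lines: ufad mjzb igyn jmrco pdyg jlhm eggx ffsp iwk epql cxetr vysyi bqjt heodj hidf gke lim vdq
Hunk 4: at line 10 remove [cxetr,vysyi,bqjt] add [vwyq] -> 16 lines: ufad mjzb igyn jmrco pdyg jlhm eggx ffsp iwk epql vwyq heodj hidf gke lim vdq
Hunk 5: at line 9 remove [vwyq,heodj,hidf] add [zgi,add,ind] -> 16 lines: ufad mjzb igyn jmrco pdyg jlhm eggx ffsp iwk epql zgi add ind gke lim vdq
Hunk 6: at line 9 remove [zgi,add] add [jhbw] -> 15 lines: ufad mjzb igyn jmrco pdyg jlhm eggx ffsp iwk epql jhbw ind gke lim vdq
Hunk 7: at line 7 remove [iwk,epql,jhbw] add [kpk] -> 13 lines: ufad mjzb igyn jmrco pdyg jlhm eggx ffsp kpk ind gke lim vdq
Final line count: 13

Answer: 13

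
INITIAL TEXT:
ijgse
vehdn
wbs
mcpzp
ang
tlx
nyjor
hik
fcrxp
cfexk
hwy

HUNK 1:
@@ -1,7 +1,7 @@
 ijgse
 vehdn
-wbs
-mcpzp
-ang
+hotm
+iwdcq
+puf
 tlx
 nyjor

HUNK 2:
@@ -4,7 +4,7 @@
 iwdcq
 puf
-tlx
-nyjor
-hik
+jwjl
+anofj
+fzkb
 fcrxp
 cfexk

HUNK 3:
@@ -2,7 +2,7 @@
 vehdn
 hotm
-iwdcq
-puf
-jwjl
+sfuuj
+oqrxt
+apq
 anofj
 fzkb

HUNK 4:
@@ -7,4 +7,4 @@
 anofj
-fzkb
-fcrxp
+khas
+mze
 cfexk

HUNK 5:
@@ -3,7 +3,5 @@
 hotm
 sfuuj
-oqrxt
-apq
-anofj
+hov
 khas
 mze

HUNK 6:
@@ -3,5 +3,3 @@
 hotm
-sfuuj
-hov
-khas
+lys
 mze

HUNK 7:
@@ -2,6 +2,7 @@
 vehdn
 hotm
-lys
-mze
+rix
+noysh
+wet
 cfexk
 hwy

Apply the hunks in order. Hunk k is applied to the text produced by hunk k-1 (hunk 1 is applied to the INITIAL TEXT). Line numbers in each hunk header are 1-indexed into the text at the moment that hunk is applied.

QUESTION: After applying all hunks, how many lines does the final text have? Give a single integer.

Answer: 8

Derivation:
Hunk 1: at line 1 remove [wbs,mcpzp,ang] add [hotm,iwdcq,puf] -> 11 lines: ijgse vehdn hotm iwdcq puf tlx nyjor hik fcrxp cfexk hwy
Hunk 2: at line 4 remove [tlx,nyjor,hik] add [jwjl,anofj,fzkb] -> 11 lines: ijgse vehdn hotm iwdcq puf jwjl anofj fzkb fcrxp cfexk hwy
Hunk 3: at line 2 remove [iwdcq,puf,jwjl] add [sfuuj,oqrxt,apq] -> 11 lines: ijgse vehdn hotm sfuuj oqrxt apq anofj fzkb fcrxp cfexk hwy
Hunk 4: at line 7 remove [fzkb,fcrxp] add [khas,mze] -> 11 lines: ijgse vehdn hotm sfuuj oqrxt apq anofj khas mze cfexk hwy
Hunk 5: at line 3 remove [oqrxt,apq,anofj] add [hov] -> 9 lines: ijgse vehdn hotm sfuuj hov khas mze cfexk hwy
Hunk 6: at line 3 remove [sfuuj,hov,khas] add [lys] -> 7 lines: ijgse vehdn hotm lys mze cfexk hwy
Hunk 7: at line 2 remove [lys,mze] add [rix,noysh,wet] -> 8 lines: ijgse vehdn hotm rix noysh wet cfexk hwy
Final line count: 8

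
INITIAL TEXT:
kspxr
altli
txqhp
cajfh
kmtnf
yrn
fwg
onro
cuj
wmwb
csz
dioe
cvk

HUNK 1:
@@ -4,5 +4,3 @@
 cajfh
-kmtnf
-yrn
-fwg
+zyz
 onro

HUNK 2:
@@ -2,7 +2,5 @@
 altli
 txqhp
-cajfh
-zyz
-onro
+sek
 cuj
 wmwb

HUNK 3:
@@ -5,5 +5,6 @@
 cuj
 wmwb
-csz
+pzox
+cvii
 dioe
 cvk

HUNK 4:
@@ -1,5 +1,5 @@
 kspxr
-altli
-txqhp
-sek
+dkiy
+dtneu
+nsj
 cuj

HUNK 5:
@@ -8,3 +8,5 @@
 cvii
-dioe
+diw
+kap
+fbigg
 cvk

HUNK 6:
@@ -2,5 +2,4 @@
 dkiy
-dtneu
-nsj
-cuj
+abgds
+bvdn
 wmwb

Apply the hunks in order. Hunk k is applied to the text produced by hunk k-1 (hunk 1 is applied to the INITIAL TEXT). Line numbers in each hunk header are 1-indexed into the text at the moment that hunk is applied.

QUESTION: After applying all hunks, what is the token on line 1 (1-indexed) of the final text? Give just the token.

Hunk 1: at line 4 remove [kmtnf,yrn,fwg] add [zyz] -> 11 lines: kspxr altli txqhp cajfh zyz onro cuj wmwb csz dioe cvk
Hunk 2: at line 2 remove [cajfh,zyz,onro] add [sek] -> 9 lines: kspxr altli txqhp sek cuj wmwb csz dioe cvk
Hunk 3: at line 5 remove [csz] add [pzox,cvii] -> 10 lines: kspxr altli txqhp sek cuj wmwb pzox cvii dioe cvk
Hunk 4: at line 1 remove [altli,txqhp,sek] add [dkiy,dtneu,nsj] -> 10 lines: kspxr dkiy dtneu nsj cuj wmwb pzox cvii dioe cvk
Hunk 5: at line 8 remove [dioe] add [diw,kap,fbigg] -> 12 lines: kspxr dkiy dtneu nsj cuj wmwb pzox cvii diw kap fbigg cvk
Hunk 6: at line 2 remove [dtneu,nsj,cuj] add [abgds,bvdn] -> 11 lines: kspxr dkiy abgds bvdn wmwb pzox cvii diw kap fbigg cvk
Final line 1: kspxr

Answer: kspxr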